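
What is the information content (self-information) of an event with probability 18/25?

Information content I(x) = -log₂(p(x))
I = -log₂(18/25) = -log₂(0.7200)
I = 0.4739 bits


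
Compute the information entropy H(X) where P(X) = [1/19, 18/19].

H(X) = -Σ p(x) log₂ p(x)
  -1/19 × log₂(1/19) = 0.2236
  -18/19 × log₂(18/19) = 0.0739
H(X) = 0.2975 bits


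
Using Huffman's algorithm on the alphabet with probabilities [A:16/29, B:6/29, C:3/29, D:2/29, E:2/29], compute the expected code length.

Huffman tree construction:
Combine smallest probabilities repeatedly
Resulting codes:
  A: 1 (length 1)
  B: 00 (length 2)
  C: 010 (length 3)
  D: 0110 (length 4)
  E: 0111 (length 4)
Average length = Σ p(s) × length(s) = 1.8276 bits


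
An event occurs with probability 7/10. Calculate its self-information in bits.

Information content I(x) = -log₂(p(x))
I = -log₂(7/10) = -log₂(0.7000)
I = 0.5146 bits


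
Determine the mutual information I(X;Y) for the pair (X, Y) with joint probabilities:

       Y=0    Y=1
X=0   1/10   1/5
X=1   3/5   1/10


H(X) = 0.8813, H(Y) = 0.8813, H(X,Y) = 1.5710
I(X;Y) = H(X) + H(Y) - H(X,Y) = 0.1916 bits


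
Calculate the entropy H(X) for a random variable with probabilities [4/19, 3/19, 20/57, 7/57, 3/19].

H(X) = -Σ p(x) log₂ p(x)
  -4/19 × log₂(4/19) = 0.4732
  -3/19 × log₂(3/19) = 0.4205
  -20/57 × log₂(20/57) = 0.5302
  -7/57 × log₂(7/57) = 0.3716
  -3/19 × log₂(3/19) = 0.4205
H(X) = 2.2159 bits


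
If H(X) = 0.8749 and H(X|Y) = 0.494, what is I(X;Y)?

I(X;Y) = H(X) - H(X|Y)
I(X;Y) = 0.8749 - 0.494 = 0.3809 bits


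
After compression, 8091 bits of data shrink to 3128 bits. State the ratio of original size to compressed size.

Compression ratio = Original / Compressed
= 8091 / 3128 = 2.59:1


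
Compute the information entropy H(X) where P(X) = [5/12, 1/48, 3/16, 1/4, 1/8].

H(X) = -Σ p(x) log₂ p(x)
  -5/12 × log₂(5/12) = 0.5263
  -1/48 × log₂(1/48) = 0.1164
  -3/16 × log₂(3/16) = 0.4528
  -1/4 × log₂(1/4) = 0.5000
  -1/8 × log₂(1/8) = 0.3750
H(X) = 1.9704 bits


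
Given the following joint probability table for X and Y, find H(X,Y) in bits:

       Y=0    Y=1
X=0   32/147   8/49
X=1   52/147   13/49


H(X,Y) = -Σ p(x,y) log₂ p(x,y)
  p(0,0)=32/147: -0.2177 × log₂(0.2177) = 0.4788
  p(0,1)=8/49: -0.1633 × log₂(0.1633) = 0.4269
  p(1,0)=52/147: -0.3537 × log₂(0.3537) = 0.5303
  p(1,1)=13/49: -0.2653 × log₂(0.2653) = 0.5079
H(X,Y) = 1.9439 bits


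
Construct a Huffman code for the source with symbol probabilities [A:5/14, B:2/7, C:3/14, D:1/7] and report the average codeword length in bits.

Huffman tree construction:
Combine smallest probabilities repeatedly
Resulting codes:
  A: 11 (length 2)
  B: 10 (length 2)
  C: 01 (length 2)
  D: 00 (length 2)
Average length = Σ p(s) × length(s) = 2.0000 bits


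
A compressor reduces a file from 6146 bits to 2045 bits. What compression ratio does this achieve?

Compression ratio = Original / Compressed
= 6146 / 2045 = 3.01:1


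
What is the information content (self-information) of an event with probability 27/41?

Information content I(x) = -log₂(p(x))
I = -log₂(27/41) = -log₂(0.6585)
I = 0.6027 bits


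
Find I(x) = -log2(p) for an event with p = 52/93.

Information content I(x) = -log₂(p(x))
I = -log₂(52/93) = -log₂(0.5591)
I = 0.8387 bits


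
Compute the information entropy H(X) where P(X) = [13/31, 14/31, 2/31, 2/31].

H(X) = -Σ p(x) log₂ p(x)
  -13/31 × log₂(13/31) = 0.5258
  -14/31 × log₂(14/31) = 0.5179
  -2/31 × log₂(2/31) = 0.2551
  -2/31 × log₂(2/31) = 0.2551
H(X) = 1.5539 bits


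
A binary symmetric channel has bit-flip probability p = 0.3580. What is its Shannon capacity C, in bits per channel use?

For BSC with error probability p:
C = 1 - H(p) where H(p) is binary entropy
H(0.3580) = -0.3580 × log₂(0.3580) - 0.6420 × log₂(0.6420)
H(p) = 0.9410
C = 1 - 0.9410 = 0.0590 bits/use


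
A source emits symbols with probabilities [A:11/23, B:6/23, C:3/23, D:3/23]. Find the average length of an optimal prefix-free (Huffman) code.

Huffman tree construction:
Combine smallest probabilities repeatedly
Resulting codes:
  A: 0 (length 1)
  B: 10 (length 2)
  C: 110 (length 3)
  D: 111 (length 3)
Average length = Σ p(s) × length(s) = 1.7826 bits


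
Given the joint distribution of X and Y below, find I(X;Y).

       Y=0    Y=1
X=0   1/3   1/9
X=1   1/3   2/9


H(X) = 0.9911, H(Y) = 0.9183, H(X,Y) = 1.8911
I(X;Y) = H(X) + H(Y) - H(X,Y) = 0.0183 bits


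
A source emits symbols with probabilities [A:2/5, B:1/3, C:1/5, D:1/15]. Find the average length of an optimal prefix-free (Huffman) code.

Huffman tree construction:
Combine smallest probabilities repeatedly
Resulting codes:
  A: 0 (length 1)
  B: 11 (length 2)
  C: 101 (length 3)
  D: 100 (length 3)
Average length = Σ p(s) × length(s) = 1.8667 bits


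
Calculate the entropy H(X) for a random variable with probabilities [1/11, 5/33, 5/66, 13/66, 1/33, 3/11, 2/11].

H(X) = -Σ p(x) log₂ p(x)
  -1/11 × log₂(1/11) = 0.3145
  -5/33 × log₂(5/33) = 0.4125
  -5/66 × log₂(5/66) = 0.2820
  -13/66 × log₂(13/66) = 0.4617
  -1/33 × log₂(1/33) = 0.1529
  -3/11 × log₂(3/11) = 0.5112
  -2/11 × log₂(2/11) = 0.4472
H(X) = 2.5819 bits


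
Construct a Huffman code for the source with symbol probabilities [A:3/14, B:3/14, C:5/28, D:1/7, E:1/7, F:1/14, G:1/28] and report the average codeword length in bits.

Huffman tree construction:
Combine smallest probabilities repeatedly
Resulting codes:
  A: 00 (length 2)
  B: 01 (length 2)
  C: 111 (length 3)
  D: 101 (length 3)
  E: 110 (length 3)
  F: 1001 (length 4)
  G: 1000 (length 4)
Average length = Σ p(s) × length(s) = 2.6786 bits


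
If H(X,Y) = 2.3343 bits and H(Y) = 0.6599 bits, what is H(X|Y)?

Chain rule: H(X,Y) = H(X|Y) + H(Y)
H(X|Y) = H(X,Y) - H(Y) = 2.3343 - 0.6599 = 1.6744 bits


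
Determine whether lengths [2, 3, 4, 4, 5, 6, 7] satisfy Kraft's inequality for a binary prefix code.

Kraft inequality: Σ 2^(-l_i) ≤ 1 for prefix-free code
Calculating: 2^(-2) + 2^(-3) + 2^(-4) + 2^(-4) + 2^(-5) + 2^(-6) + 2^(-7)
= 0.25 + 0.125 + 0.0625 + 0.0625 + 0.03125 + 0.015625 + 0.0078125
= 0.5547
Since 0.5547 ≤ 1, prefix-free code exists


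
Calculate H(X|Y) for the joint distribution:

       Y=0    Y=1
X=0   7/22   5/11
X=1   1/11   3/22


H(X|Y) = Σ_y p(y) H(X|Y=y)
  p(Y=0) = 9/22, H(X|Y=0) = 0.7642
  p(Y=1) = 13/22, H(X|Y=1) = 0.7793
H(X|Y) = 0.4091×0.7642 + 0.5909×0.7793 = 0.7732 bits


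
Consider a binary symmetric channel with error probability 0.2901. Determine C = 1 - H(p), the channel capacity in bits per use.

For BSC with error probability p:
C = 1 - H(p) where H(p) is binary entropy
H(0.2901) = -0.2901 × log₂(0.2901) - 0.7099 × log₂(0.7099)
H(p) = 0.8689
C = 1 - 0.8689 = 0.1311 bits/use


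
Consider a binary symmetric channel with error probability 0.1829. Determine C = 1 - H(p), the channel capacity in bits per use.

For BSC with error probability p:
C = 1 - H(p) where H(p) is binary entropy
H(0.1829) = -0.1829 × log₂(0.1829) - 0.8171 × log₂(0.8171)
H(p) = 0.6864
C = 1 - 0.6864 = 0.3136 bits/use


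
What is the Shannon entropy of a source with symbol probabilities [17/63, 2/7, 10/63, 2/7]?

H(X) = -Σ p(x) log₂ p(x)
  -17/63 × log₂(17/63) = 0.5100
  -2/7 × log₂(2/7) = 0.5164
  -10/63 × log₂(10/63) = 0.4215
  -2/7 × log₂(2/7) = 0.5164
H(X) = 1.9642 bits


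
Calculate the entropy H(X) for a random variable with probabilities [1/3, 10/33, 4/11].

H(X) = -Σ p(x) log₂ p(x)
  -1/3 × log₂(1/3) = 0.5283
  -10/33 × log₂(10/33) = 0.5220
  -4/11 × log₂(4/11) = 0.5307
H(X) = 1.5810 bits


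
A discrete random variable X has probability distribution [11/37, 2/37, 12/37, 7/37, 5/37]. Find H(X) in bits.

H(X) = -Σ p(x) log₂ p(x)
  -11/37 × log₂(11/37) = 0.5203
  -2/37 × log₂(2/37) = 0.2275
  -12/37 × log₂(12/37) = 0.5269
  -7/37 × log₂(7/37) = 0.4545
  -5/37 × log₂(5/37) = 0.3902
H(X) = 2.1193 bits


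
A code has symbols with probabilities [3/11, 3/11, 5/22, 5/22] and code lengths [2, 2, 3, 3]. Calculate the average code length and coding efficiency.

Average length L = Σ p_i × l_i = 2.4545 bits
Entropy H = 1.9940 bits
Efficiency η = H/L × 100% = 81.24%


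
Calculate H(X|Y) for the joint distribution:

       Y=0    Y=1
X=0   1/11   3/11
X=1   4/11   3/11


H(X|Y) = Σ_y p(y) H(X|Y=y)
  p(Y=0) = 5/11, H(X|Y=0) = 0.7219
  p(Y=1) = 6/11, H(X|Y=1) = 1.0000
H(X|Y) = 0.4545×0.7219 + 0.5455×1.0000 = 0.8736 bits


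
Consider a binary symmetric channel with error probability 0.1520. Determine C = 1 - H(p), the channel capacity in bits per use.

For BSC with error probability p:
C = 1 - H(p) where H(p) is binary entropy
H(0.1520) = -0.1520 × log₂(0.1520) - 0.8480 × log₂(0.8480)
H(p) = 0.6148
C = 1 - 0.6148 = 0.3852 bits/use


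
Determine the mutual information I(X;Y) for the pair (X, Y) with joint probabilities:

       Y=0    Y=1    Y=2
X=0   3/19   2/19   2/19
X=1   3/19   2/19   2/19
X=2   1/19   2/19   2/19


H(X) = 1.5683, H(Y) = 1.5810, H(X,Y) = 3.1158
I(X;Y) = H(X) + H(Y) - H(X,Y) = 0.0335 bits


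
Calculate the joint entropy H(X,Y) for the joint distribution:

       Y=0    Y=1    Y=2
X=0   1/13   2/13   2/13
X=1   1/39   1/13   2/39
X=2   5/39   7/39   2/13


H(X,Y) = -Σ p(x,y) log₂ p(x,y)
  p(0,0)=1/13: -0.0769 × log₂(0.0769) = 0.2846
  p(0,1)=2/13: -0.1538 × log₂(0.1538) = 0.4155
  p(0,2)=2/13: -0.1538 × log₂(0.1538) = 0.4155
  p(1,0)=1/39: -0.0256 × log₂(0.0256) = 0.1355
  p(1,1)=1/13: -0.0769 × log₂(0.0769) = 0.2846
  p(1,2)=2/39: -0.0513 × log₂(0.0513) = 0.2198
  p(2,0)=5/39: -0.1282 × log₂(0.1282) = 0.3799
  p(2,1)=7/39: -0.1795 × log₂(0.1795) = 0.4448
  p(2,2)=2/13: -0.1538 × log₂(0.1538) = 0.4155
H(X,Y) = 2.9957 bits


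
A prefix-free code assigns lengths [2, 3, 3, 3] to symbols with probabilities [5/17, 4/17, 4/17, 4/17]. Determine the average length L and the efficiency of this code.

Average length L = Σ p_i × l_i = 2.7059 bits
Entropy H = 1.9928 bits
Efficiency η = H/L × 100% = 73.65%


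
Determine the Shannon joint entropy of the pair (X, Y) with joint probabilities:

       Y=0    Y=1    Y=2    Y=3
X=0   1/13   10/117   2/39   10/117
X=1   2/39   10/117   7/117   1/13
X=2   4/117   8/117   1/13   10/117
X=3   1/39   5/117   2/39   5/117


H(X,Y) = -Σ p(x,y) log₂ p(x,y)
  p(0,0)=1/13: -0.0769 × log₂(0.0769) = 0.2846
  p(0,1)=10/117: -0.0855 × log₂(0.0855) = 0.3033
  p(0,2)=2/39: -0.0513 × log₂(0.0513) = 0.2198
  p(0,3)=10/117: -0.0855 × log₂(0.0855) = 0.3033
  p(1,0)=2/39: -0.0513 × log₂(0.0513) = 0.2198
  p(1,1)=10/117: -0.0855 × log₂(0.0855) = 0.3033
  p(1,2)=7/117: -0.0598 × log₂(0.0598) = 0.2431
  p(1,3)=1/13: -0.0769 × log₂(0.0769) = 0.2846
  p(2,0)=4/117: -0.0342 × log₂(0.0342) = 0.1665
  p(2,1)=8/117: -0.0684 × log₂(0.0684) = 0.2646
  p(2,2)=1/13: -0.0769 × log₂(0.0769) = 0.2846
  p(2,3)=10/117: -0.0855 × log₂(0.0855) = 0.3033
  p(3,0)=1/39: -0.0256 × log₂(0.0256) = 0.1355
  p(3,1)=5/117: -0.0427 × log₂(0.0427) = 0.1944
  p(3,2)=2/39: -0.0513 × log₂(0.0513) = 0.2198
  p(3,3)=5/117: -0.0427 × log₂(0.0427) = 0.1944
H(X,Y) = 3.9249 bits


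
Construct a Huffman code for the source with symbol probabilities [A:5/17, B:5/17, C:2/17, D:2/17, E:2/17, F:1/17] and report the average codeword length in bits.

Huffman tree construction:
Combine smallest probabilities repeatedly
Resulting codes:
  A: 10 (length 2)
  B: 11 (length 2)
  C: 001 (length 3)
  D: 010 (length 3)
  E: 011 (length 3)
  F: 000 (length 3)
Average length = Σ p(s) × length(s) = 2.4118 bits


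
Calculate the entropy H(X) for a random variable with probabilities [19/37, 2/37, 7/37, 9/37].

H(X) = -Σ p(x) log₂ p(x)
  -19/37 × log₂(19/37) = 0.4938
  -2/37 × log₂(2/37) = 0.2275
  -7/37 × log₂(7/37) = 0.4545
  -9/37 × log₂(9/37) = 0.4961
H(X) = 1.6718 bits


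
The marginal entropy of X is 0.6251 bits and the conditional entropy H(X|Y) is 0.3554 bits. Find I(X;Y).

I(X;Y) = H(X) - H(X|Y)
I(X;Y) = 0.6251 - 0.3554 = 0.2697 bits


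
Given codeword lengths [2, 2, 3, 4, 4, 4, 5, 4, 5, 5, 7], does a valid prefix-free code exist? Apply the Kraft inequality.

Kraft inequality: Σ 2^(-l_i) ≤ 1 for prefix-free code
Calculating: 2^(-2) + 2^(-2) + 2^(-3) + 2^(-4) + 2^(-4) + 2^(-4) + 2^(-5) + 2^(-4) + 2^(-5) + 2^(-5) + 2^(-7)
= 0.25 + 0.25 + 0.125 + 0.0625 + 0.0625 + 0.0625 + 0.03125 + 0.0625 + 0.03125 + 0.03125 + 0.0078125
= 0.9766
Since 0.9766 ≤ 1, prefix-free code exists


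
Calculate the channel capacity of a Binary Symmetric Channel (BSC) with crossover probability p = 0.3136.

For BSC with error probability p:
C = 1 - H(p) where H(p) is binary entropy
H(0.3136) = -0.3136 × log₂(0.3136) - 0.6864 × log₂(0.6864)
H(p) = 0.8973
C = 1 - 0.8973 = 0.1027 bits/use


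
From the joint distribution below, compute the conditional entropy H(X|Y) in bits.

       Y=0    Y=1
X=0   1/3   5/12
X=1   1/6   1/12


H(X|Y) = Σ_y p(y) H(X|Y=y)
  p(Y=0) = 1/2, H(X|Y=0) = 0.9183
  p(Y=1) = 1/2, H(X|Y=1) = 0.6500
H(X|Y) = 0.5000×0.9183 + 0.5000×0.6500 = 0.7842 bits


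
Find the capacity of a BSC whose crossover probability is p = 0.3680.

For BSC with error probability p:
C = 1 - H(p) where H(p) is binary entropy
H(0.3680) = -0.3680 × log₂(0.3680) - 0.6320 × log₂(0.6320)
H(p) = 0.9491
C = 1 - 0.9491 = 0.0509 bits/use


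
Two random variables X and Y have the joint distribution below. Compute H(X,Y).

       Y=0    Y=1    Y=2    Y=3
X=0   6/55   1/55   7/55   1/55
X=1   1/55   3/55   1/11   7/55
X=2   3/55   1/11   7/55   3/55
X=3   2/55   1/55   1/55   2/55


H(X,Y) = -Σ p(x,y) log₂ p(x,y)
  p(0,0)=6/55: -0.1091 × log₂(0.1091) = 0.3487
  p(0,1)=1/55: -0.0182 × log₂(0.0182) = 0.1051
  p(0,2)=7/55: -0.1273 × log₂(0.1273) = 0.3785
  p(0,3)=1/55: -0.0182 × log₂(0.0182) = 0.1051
  p(1,0)=1/55: -0.0182 × log₂(0.0182) = 0.1051
  p(1,1)=3/55: -0.0545 × log₂(0.0545) = 0.2289
  p(1,2)=1/11: -0.0909 × log₂(0.0909) = 0.3145
  p(1,3)=7/55: -0.1273 × log₂(0.1273) = 0.3785
  p(2,0)=3/55: -0.0545 × log₂(0.0545) = 0.2289
  p(2,1)=1/11: -0.0909 × log₂(0.0909) = 0.3145
  p(2,2)=7/55: -0.1273 × log₂(0.1273) = 0.3785
  p(2,3)=3/55: -0.0545 × log₂(0.0545) = 0.2289
  p(3,0)=2/55: -0.0364 × log₂(0.0364) = 0.1739
  p(3,1)=1/55: -0.0182 × log₂(0.0182) = 0.1051
  p(3,2)=1/55: -0.0182 × log₂(0.0182) = 0.1051
  p(3,3)=2/55: -0.0364 × log₂(0.0364) = 0.1739
H(X,Y) = 3.6732 bits


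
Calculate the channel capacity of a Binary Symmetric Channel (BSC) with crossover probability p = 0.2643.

For BSC with error probability p:
C = 1 - H(p) where H(p) is binary entropy
H(0.2643) = -0.2643 × log₂(0.2643) - 0.7357 × log₂(0.7357)
H(p) = 0.8332
C = 1 - 0.8332 = 0.1668 bits/use


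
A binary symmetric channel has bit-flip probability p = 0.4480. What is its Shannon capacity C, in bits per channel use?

For BSC with error probability p:
C = 1 - H(p) where H(p) is binary entropy
H(0.4480) = -0.4480 × log₂(0.4480) - 0.5520 × log₂(0.5520)
H(p) = 0.9922
C = 1 - 0.9922 = 0.0078 bits/use


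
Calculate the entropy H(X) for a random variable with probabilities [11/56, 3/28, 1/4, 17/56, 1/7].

H(X) = -Σ p(x) log₂ p(x)
  -11/56 × log₂(11/56) = 0.4612
  -3/28 × log₂(3/28) = 0.3453
  -1/4 × log₂(1/4) = 0.5000
  -17/56 × log₂(17/56) = 0.5221
  -1/7 × log₂(1/7) = 0.4011
H(X) = 2.2296 bits


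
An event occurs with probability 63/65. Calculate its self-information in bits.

Information content I(x) = -log₂(p(x))
I = -log₂(63/65) = -log₂(0.9692)
I = 0.0451 bits


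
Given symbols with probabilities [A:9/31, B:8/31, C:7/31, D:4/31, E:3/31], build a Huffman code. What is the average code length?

Huffman tree construction:
Combine smallest probabilities repeatedly
Resulting codes:
  A: 11 (length 2)
  B: 10 (length 2)
  C: 00 (length 2)
  D: 011 (length 3)
  E: 010 (length 3)
Average length = Σ p(s) × length(s) = 2.2258 bits


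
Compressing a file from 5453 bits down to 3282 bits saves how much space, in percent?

Space savings = (1 - Compressed/Original) × 100%
= (1 - 3282/5453) × 100%
= 39.81%


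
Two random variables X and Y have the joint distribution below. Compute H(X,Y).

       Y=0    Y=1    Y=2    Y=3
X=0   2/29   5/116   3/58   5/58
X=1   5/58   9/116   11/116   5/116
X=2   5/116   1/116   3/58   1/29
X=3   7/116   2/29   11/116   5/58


H(X,Y) = -Σ p(x,y) log₂ p(x,y)
  p(0,0)=2/29: -0.0690 × log₂(0.0690) = 0.2661
  p(0,1)=5/116: -0.0431 × log₂(0.0431) = 0.1955
  p(0,2)=3/58: -0.0517 × log₂(0.0517) = 0.2210
  p(0,3)=5/58: -0.0862 × log₂(0.0862) = 0.3048
  p(1,0)=5/58: -0.0862 × log₂(0.0862) = 0.3048
  p(1,1)=9/116: -0.0776 × log₂(0.0776) = 0.2861
  p(1,2)=11/116: -0.0948 × log₂(0.0948) = 0.3223
  p(1,3)=5/116: -0.0431 × log₂(0.0431) = 0.1955
  p(2,0)=5/116: -0.0431 × log₂(0.0431) = 0.1955
  p(2,1)=1/116: -0.0086 × log₂(0.0086) = 0.0591
  p(2,2)=3/58: -0.0517 × log₂(0.0517) = 0.2210
  p(2,3)=1/29: -0.0345 × log₂(0.0345) = 0.1675
  p(3,0)=7/116: -0.0603 × log₂(0.0603) = 0.2444
  p(3,1)=2/29: -0.0690 × log₂(0.0690) = 0.2661
  p(3,2)=11/116: -0.0948 × log₂(0.0948) = 0.3223
  p(3,3)=5/58: -0.0862 × log₂(0.0862) = 0.3048
H(X,Y) = 3.8770 bits


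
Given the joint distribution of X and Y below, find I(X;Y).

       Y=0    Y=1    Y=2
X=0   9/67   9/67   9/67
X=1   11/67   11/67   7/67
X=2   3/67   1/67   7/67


H(X) = 1.4793, H(Y) = 1.5837, H(X,Y) = 2.9951
I(X;Y) = H(X) + H(Y) - H(X,Y) = 0.0678 bits


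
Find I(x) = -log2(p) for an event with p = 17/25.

Information content I(x) = -log₂(p(x))
I = -log₂(17/25) = -log₂(0.6800)
I = 0.5564 bits


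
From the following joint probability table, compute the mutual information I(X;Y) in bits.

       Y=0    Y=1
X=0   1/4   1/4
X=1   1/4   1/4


H(X) = 1.0000, H(Y) = 1.0000, H(X,Y) = 2.0000
I(X;Y) = H(X) + H(Y) - H(X,Y) = 0.0000 bits


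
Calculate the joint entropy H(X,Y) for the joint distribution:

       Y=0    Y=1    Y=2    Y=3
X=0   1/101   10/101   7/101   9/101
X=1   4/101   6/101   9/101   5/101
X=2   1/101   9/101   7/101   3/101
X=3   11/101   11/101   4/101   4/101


H(X,Y) = -Σ p(x,y) log₂ p(x,y)
  p(0,0)=1/101: -0.0099 × log₂(0.0099) = 0.0659
  p(0,1)=10/101: -0.0990 × log₂(0.0990) = 0.3303
  p(0,2)=7/101: -0.0693 × log₂(0.0693) = 0.2669
  p(0,3)=9/101: -0.0891 × log₂(0.0891) = 0.3108
  p(1,0)=4/101: -0.0396 × log₂(0.0396) = 0.1845
  p(1,1)=6/101: -0.0594 × log₂(0.0594) = 0.2420
  p(1,2)=9/101: -0.0891 × log₂(0.0891) = 0.3108
  p(1,3)=5/101: -0.0495 × log₂(0.0495) = 0.2147
  p(2,0)=1/101: -0.0099 × log₂(0.0099) = 0.0659
  p(2,1)=9/101: -0.0891 × log₂(0.0891) = 0.3108
  p(2,2)=7/101: -0.0693 × log₂(0.0693) = 0.2669
  p(2,3)=3/101: -0.0297 × log₂(0.0297) = 0.1507
  p(3,0)=11/101: -0.1089 × log₂(0.1089) = 0.3484
  p(3,1)=11/101: -0.1089 × log₂(0.1089) = 0.3484
  p(3,2)=4/101: -0.0396 × log₂(0.0396) = 0.1845
  p(3,3)=4/101: -0.0396 × log₂(0.0396) = 0.1845
H(X,Y) = 3.7860 bits


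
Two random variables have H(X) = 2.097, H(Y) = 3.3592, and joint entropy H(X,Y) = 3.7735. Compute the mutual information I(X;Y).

I(X;Y) = H(X) + H(Y) - H(X,Y)
I(X;Y) = 2.097 + 3.3592 - 3.7735 = 1.6827 bits


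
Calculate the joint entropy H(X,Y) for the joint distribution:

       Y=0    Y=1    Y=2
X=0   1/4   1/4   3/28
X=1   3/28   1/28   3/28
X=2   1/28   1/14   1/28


H(X,Y) = -Σ p(x,y) log₂ p(x,y)
  p(0,0)=1/4: -0.2500 × log₂(0.2500) = 0.5000
  p(0,1)=1/4: -0.2500 × log₂(0.2500) = 0.5000
  p(0,2)=3/28: -0.1071 × log₂(0.1071) = 0.3453
  p(1,0)=3/28: -0.1071 × log₂(0.1071) = 0.3453
  p(1,1)=1/28: -0.0357 × log₂(0.0357) = 0.1717
  p(1,2)=3/28: -0.1071 × log₂(0.1071) = 0.3453
  p(2,0)=1/28: -0.0357 × log₂(0.0357) = 0.1717
  p(2,1)=1/14: -0.0714 × log₂(0.0714) = 0.2720
  p(2,2)=1/28: -0.0357 × log₂(0.0357) = 0.1717
H(X,Y) = 2.8228 bits


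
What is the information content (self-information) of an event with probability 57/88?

Information content I(x) = -log₂(p(x))
I = -log₂(57/88) = -log₂(0.6477)
I = 0.6265 bits


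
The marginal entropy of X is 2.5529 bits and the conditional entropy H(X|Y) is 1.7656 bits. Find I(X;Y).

I(X;Y) = H(X) - H(X|Y)
I(X;Y) = 2.5529 - 1.7656 = 0.7873 bits


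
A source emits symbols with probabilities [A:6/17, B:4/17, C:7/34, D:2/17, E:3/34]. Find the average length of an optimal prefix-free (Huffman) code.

Huffman tree construction:
Combine smallest probabilities repeatedly
Resulting codes:
  A: 11 (length 2)
  B: 10 (length 2)
  C: 00 (length 2)
  D: 011 (length 3)
  E: 010 (length 3)
Average length = Σ p(s) × length(s) = 2.2059 bits


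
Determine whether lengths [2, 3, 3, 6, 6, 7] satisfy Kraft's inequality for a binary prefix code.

Kraft inequality: Σ 2^(-l_i) ≤ 1 for prefix-free code
Calculating: 2^(-2) + 2^(-3) + 2^(-3) + 2^(-6) + 2^(-6) + 2^(-7)
= 0.25 + 0.125 + 0.125 + 0.015625 + 0.015625 + 0.0078125
= 0.5391
Since 0.5391 ≤ 1, prefix-free code exists


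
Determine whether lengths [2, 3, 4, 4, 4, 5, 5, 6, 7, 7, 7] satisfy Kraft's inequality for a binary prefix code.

Kraft inequality: Σ 2^(-l_i) ≤ 1 for prefix-free code
Calculating: 2^(-2) + 2^(-3) + 2^(-4) + 2^(-4) + 2^(-4) + 2^(-5) + 2^(-5) + 2^(-6) + 2^(-7) + 2^(-7) + 2^(-7)
= 0.25 + 0.125 + 0.0625 + 0.0625 + 0.0625 + 0.03125 + 0.03125 + 0.015625 + 0.0078125 + 0.0078125 + 0.0078125
= 0.6641
Since 0.6641 ≤ 1, prefix-free code exists


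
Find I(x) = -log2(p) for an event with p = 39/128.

Information content I(x) = -log₂(p(x))
I = -log₂(39/128) = -log₂(0.3047)
I = 1.7146 bits


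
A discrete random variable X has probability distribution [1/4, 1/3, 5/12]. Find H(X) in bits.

H(X) = -Σ p(x) log₂ p(x)
  -1/4 × log₂(1/4) = 0.5000
  -1/3 × log₂(1/3) = 0.5283
  -5/12 × log₂(5/12) = 0.5263
H(X) = 1.5546 bits


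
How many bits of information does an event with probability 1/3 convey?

Information content I(x) = -log₂(p(x))
I = -log₂(1/3) = -log₂(0.3333)
I = 1.5850 bits


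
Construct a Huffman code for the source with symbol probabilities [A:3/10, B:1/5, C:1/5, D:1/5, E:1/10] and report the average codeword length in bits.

Huffman tree construction:
Combine smallest probabilities repeatedly
Resulting codes:
  A: 10 (length 2)
  B: 111 (length 3)
  C: 00 (length 2)
  D: 01 (length 2)
  E: 110 (length 3)
Average length = Σ p(s) × length(s) = 2.3000 bits


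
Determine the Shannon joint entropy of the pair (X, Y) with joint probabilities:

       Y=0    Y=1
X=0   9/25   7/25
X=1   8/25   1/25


H(X,Y) = -Σ p(x,y) log₂ p(x,y)
  p(0,0)=9/25: -0.3600 × log₂(0.3600) = 0.5306
  p(0,1)=7/25: -0.2800 × log₂(0.2800) = 0.5142
  p(1,0)=8/25: -0.3200 × log₂(0.3200) = 0.5260
  p(1,1)=1/25: -0.0400 × log₂(0.0400) = 0.1858
H(X,Y) = 1.7566 bits


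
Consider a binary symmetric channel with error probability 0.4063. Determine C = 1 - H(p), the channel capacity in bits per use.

For BSC with error probability p:
C = 1 - H(p) where H(p) is binary entropy
H(0.4063) = -0.4063 × log₂(0.4063) - 0.5937 × log₂(0.5937)
H(p) = 0.9745
C = 1 - 0.9745 = 0.0255 bits/use


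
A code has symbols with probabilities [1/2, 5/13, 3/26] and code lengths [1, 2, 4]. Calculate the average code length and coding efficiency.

Average length L = Σ p_i × l_i = 1.7308 bits
Entropy H = 1.3897 bits
Efficiency η = H/L × 100% = 80.29%


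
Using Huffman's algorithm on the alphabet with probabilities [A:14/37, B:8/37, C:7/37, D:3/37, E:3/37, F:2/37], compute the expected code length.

Huffman tree construction:
Combine smallest probabilities repeatedly
Resulting codes:
  A: 11 (length 2)
  B: 01 (length 2)
  C: 00 (length 2)
  D: 1011 (length 4)
  E: 100 (length 3)
  F: 1010 (length 4)
Average length = Σ p(s) × length(s) = 2.3514 bits


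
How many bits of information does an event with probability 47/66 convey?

Information content I(x) = -log₂(p(x))
I = -log₂(47/66) = -log₂(0.7121)
I = 0.4898 bits


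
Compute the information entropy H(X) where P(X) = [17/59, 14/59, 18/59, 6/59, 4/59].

H(X) = -Σ p(x) log₂ p(x)
  -17/59 × log₂(17/59) = 0.5173
  -14/59 × log₂(14/59) = 0.4924
  -18/59 × log₂(18/59) = 0.5225
  -6/59 × log₂(6/59) = 0.3354
  -4/59 × log₂(4/59) = 0.2632
H(X) = 2.1308 bits


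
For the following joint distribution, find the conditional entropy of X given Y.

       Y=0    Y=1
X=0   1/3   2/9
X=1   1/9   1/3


H(X|Y) = Σ_y p(y) H(X|Y=y)
  p(Y=0) = 4/9, H(X|Y=0) = 0.8113
  p(Y=1) = 5/9, H(X|Y=1) = 0.9710
H(X|Y) = 0.4444×0.8113 + 0.5556×0.9710 = 0.9000 bits


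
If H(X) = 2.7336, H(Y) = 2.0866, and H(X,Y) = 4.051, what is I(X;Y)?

I(X;Y) = H(X) + H(Y) - H(X,Y)
I(X;Y) = 2.7336 + 2.0866 - 4.051 = 0.7692 bits


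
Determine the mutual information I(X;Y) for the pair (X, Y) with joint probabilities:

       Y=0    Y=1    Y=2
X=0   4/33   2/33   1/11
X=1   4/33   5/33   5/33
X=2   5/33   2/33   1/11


H(X) = 1.5580, H(Y) = 1.5690, H(X,Y) = 3.0947
I(X;Y) = H(X) + H(Y) - H(X,Y) = 0.0322 bits


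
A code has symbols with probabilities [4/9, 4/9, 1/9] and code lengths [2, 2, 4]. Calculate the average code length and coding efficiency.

Average length L = Σ p_i × l_i = 2.2222 bits
Entropy H = 1.3921 bits
Efficiency η = H/L × 100% = 62.65%


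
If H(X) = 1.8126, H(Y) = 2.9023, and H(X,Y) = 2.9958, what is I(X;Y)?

I(X;Y) = H(X) + H(Y) - H(X,Y)
I(X;Y) = 1.8126 + 2.9023 - 2.9958 = 1.7191 bits


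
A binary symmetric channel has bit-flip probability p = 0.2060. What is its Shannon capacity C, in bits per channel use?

For BSC with error probability p:
C = 1 - H(p) where H(p) is binary entropy
H(0.2060) = -0.2060 × log₂(0.2060) - 0.7940 × log₂(0.7940)
H(p) = 0.7338
C = 1 - 0.7338 = 0.2662 bits/use


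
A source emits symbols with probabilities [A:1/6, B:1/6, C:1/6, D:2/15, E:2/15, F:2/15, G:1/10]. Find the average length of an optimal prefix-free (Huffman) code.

Huffman tree construction:
Combine smallest probabilities repeatedly
Resulting codes:
  A: 110 (length 3)
  B: 111 (length 3)
  C: 00 (length 2)
  D: 011 (length 3)
  E: 100 (length 3)
  F: 101 (length 3)
  G: 010 (length 3)
Average length = Σ p(s) × length(s) = 2.8333 bits


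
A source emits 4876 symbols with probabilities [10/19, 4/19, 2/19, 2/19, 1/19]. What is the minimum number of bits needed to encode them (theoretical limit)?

Entropy H = 1.8680 bits/symbol
Minimum bits = H × n = 1.8680 × 4876
= 9108.20 bits


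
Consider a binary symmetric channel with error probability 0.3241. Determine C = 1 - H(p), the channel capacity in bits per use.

For BSC with error probability p:
C = 1 - H(p) where H(p) is binary entropy
H(0.3241) = -0.3241 × log₂(0.3241) - 0.6759 × log₂(0.6759)
H(p) = 0.9088
C = 1 - 0.9088 = 0.0912 bits/use


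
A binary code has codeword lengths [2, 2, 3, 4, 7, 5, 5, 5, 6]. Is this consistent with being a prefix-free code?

Kraft inequality: Σ 2^(-l_i) ≤ 1 for prefix-free code
Calculating: 2^(-2) + 2^(-2) + 2^(-3) + 2^(-4) + 2^(-7) + 2^(-5) + 2^(-5) + 2^(-5) + 2^(-6)
= 0.25 + 0.25 + 0.125 + 0.0625 + 0.0078125 + 0.03125 + 0.03125 + 0.03125 + 0.015625
= 0.8047
Since 0.8047 ≤ 1, prefix-free code exists


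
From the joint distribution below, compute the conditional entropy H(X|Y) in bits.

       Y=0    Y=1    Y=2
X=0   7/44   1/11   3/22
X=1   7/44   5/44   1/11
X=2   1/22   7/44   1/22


H(X|Y) = Σ_y p(y) H(X|Y=y)
  p(Y=0) = 4/11, H(X|Y=0) = 1.4186
  p(Y=1) = 4/11, H(X|Y=1) = 1.5462
  p(Y=2) = 3/11, H(X|Y=2) = 1.4591
H(X|Y) = 0.3636×1.4186 + 0.3636×1.5462 + 0.2727×1.4591 = 1.4760 bits


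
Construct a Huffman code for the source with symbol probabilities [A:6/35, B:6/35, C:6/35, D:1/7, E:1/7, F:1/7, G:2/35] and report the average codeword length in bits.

Huffman tree construction:
Combine smallest probabilities repeatedly
Resulting codes:
  A: 110 (length 3)
  B: 111 (length 3)
  C: 00 (length 2)
  D: 011 (length 3)
  E: 100 (length 3)
  F: 101 (length 3)
  G: 010 (length 3)
Average length = Σ p(s) × length(s) = 2.8286 bits


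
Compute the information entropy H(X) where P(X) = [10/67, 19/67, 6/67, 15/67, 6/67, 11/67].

H(X) = -Σ p(x) log₂ p(x)
  -10/67 × log₂(10/67) = 0.4096
  -19/67 × log₂(19/67) = 0.5156
  -6/67 × log₂(6/67) = 0.3117
  -15/67 × log₂(15/67) = 0.4834
  -6/67 × log₂(6/67) = 0.3117
  -11/67 × log₂(11/67) = 0.4280
H(X) = 2.4600 bits


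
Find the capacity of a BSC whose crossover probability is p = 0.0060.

For BSC with error probability p:
C = 1 - H(p) where H(p) is binary entropy
H(0.0060) = -0.0060 × log₂(0.0060) - 0.9940 × log₂(0.9940)
H(p) = 0.0529
C = 1 - 0.0529 = 0.9471 bits/use


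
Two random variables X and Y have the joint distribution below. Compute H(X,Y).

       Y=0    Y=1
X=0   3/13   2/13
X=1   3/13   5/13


H(X,Y) = -Σ p(x,y) log₂ p(x,y)
  p(0,0)=3/13: -0.2308 × log₂(0.2308) = 0.4882
  p(0,1)=2/13: -0.1538 × log₂(0.1538) = 0.4155
  p(1,0)=3/13: -0.2308 × log₂(0.2308) = 0.4882
  p(1,1)=5/13: -0.3846 × log₂(0.3846) = 0.5302
H(X,Y) = 1.9220 bits


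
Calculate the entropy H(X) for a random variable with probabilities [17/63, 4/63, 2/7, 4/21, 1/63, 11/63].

H(X) = -Σ p(x) log₂ p(x)
  -17/63 × log₂(17/63) = 0.5100
  -4/63 × log₂(4/63) = 0.2525
  -2/7 × log₂(2/7) = 0.5164
  -4/21 × log₂(4/21) = 0.4557
  -1/63 × log₂(1/63) = 0.0949
  -11/63 × log₂(11/63) = 0.4396
H(X) = 2.2690 bits


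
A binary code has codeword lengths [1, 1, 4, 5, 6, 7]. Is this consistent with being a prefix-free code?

Kraft inequality: Σ 2^(-l_i) ≤ 1 for prefix-free code
Calculating: 2^(-1) + 2^(-1) + 2^(-4) + 2^(-5) + 2^(-6) + 2^(-7)
= 0.5 + 0.5 + 0.0625 + 0.03125 + 0.015625 + 0.0078125
= 1.1172
Since 1.1172 > 1, prefix-free code does not exist


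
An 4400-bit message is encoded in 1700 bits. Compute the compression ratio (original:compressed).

Compression ratio = Original / Compressed
= 4400 / 1700 = 2.59:1


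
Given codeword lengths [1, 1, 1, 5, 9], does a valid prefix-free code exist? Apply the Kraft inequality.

Kraft inequality: Σ 2^(-l_i) ≤ 1 for prefix-free code
Calculating: 2^(-1) + 2^(-1) + 2^(-1) + 2^(-5) + 2^(-9)
= 0.5 + 0.5 + 0.5 + 0.03125 + 0.001953125
= 1.5332
Since 1.5332 > 1, prefix-free code does not exist


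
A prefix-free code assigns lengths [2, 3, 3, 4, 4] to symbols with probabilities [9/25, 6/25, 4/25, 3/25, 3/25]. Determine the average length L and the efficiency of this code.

Average length L = Σ p_i × l_i = 2.8800 bits
Entropy H = 2.1819 bits
Efficiency η = H/L × 100% = 75.76%


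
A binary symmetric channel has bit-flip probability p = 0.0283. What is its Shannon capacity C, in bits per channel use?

For BSC with error probability p:
C = 1 - H(p) where H(p) is binary entropy
H(0.0283) = -0.0283 × log₂(0.0283) - 0.9717 × log₂(0.9717)
H(p) = 0.1858
C = 1 - 0.1858 = 0.8142 bits/use


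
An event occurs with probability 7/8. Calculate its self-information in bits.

Information content I(x) = -log₂(p(x))
I = -log₂(7/8) = -log₂(0.8750)
I = 0.1926 bits


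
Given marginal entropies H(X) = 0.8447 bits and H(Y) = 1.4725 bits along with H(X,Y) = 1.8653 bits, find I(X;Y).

I(X;Y) = H(X) + H(Y) - H(X,Y)
I(X;Y) = 0.8447 + 1.4725 - 1.8653 = 0.4519 bits


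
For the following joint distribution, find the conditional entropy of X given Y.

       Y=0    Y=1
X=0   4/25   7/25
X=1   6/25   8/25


H(X|Y) = Σ_y p(y) H(X|Y=y)
  p(Y=0) = 2/5, H(X|Y=0) = 0.9710
  p(Y=1) = 3/5, H(X|Y=1) = 0.9968
H(X|Y) = 0.4000×0.9710 + 0.6000×0.9968 = 0.9865 bits


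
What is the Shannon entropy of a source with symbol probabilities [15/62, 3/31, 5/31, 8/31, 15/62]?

H(X) = -Σ p(x) log₂ p(x)
  -15/62 × log₂(15/62) = 0.4953
  -3/31 × log₂(3/31) = 0.3261
  -5/31 × log₂(5/31) = 0.4246
  -8/31 × log₂(8/31) = 0.5043
  -15/62 × log₂(15/62) = 0.4953
H(X) = 2.2456 bits


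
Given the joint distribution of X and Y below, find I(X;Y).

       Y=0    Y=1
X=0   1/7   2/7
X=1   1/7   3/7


H(X) = 0.9852, H(Y) = 0.8631, H(X,Y) = 1.8424
I(X;Y) = H(X) + H(Y) - H(X,Y) = 0.0060 bits


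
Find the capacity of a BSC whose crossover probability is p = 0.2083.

For BSC with error probability p:
C = 1 - H(p) where H(p) is binary entropy
H(0.2083) = -0.2083 × log₂(0.2083) - 0.7917 × log₂(0.7917)
H(p) = 0.7382
C = 1 - 0.7382 = 0.2618 bits/use


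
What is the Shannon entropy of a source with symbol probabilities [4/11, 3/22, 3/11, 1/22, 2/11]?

H(X) = -Σ p(x) log₂ p(x)
  -4/11 × log₂(4/11) = 0.5307
  -3/22 × log₂(3/22) = 0.3920
  -3/11 × log₂(3/11) = 0.5112
  -1/22 × log₂(1/22) = 0.2027
  -2/11 × log₂(2/11) = 0.4472
H(X) = 2.0838 bits


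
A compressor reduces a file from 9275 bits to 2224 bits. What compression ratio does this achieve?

Compression ratio = Original / Compressed
= 9275 / 2224 = 4.17:1


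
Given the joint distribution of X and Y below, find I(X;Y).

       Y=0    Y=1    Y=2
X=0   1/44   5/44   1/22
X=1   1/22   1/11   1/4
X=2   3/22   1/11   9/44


H(X) = 1.5004, H(Y) = 1.4880, H(X,Y) = 2.8753
I(X;Y) = H(X) + H(Y) - H(X,Y) = 0.1131 bits


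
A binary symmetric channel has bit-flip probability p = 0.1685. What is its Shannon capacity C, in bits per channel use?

For BSC with error probability p:
C = 1 - H(p) where H(p) is binary entropy
H(0.1685) = -0.1685 × log₂(0.1685) - 0.8315 × log₂(0.8315)
H(p) = 0.6543
C = 1 - 0.6543 = 0.3457 bits/use


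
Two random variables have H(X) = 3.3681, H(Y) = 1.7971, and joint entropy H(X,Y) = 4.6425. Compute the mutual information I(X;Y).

I(X;Y) = H(X) + H(Y) - H(X,Y)
I(X;Y) = 3.3681 + 1.7971 - 4.6425 = 0.5227 bits


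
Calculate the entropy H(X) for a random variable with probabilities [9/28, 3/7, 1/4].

H(X) = -Σ p(x) log₂ p(x)
  -9/28 × log₂(9/28) = 0.5263
  -3/7 × log₂(3/7) = 0.5239
  -1/4 × log₂(1/4) = 0.5000
H(X) = 1.5502 bits


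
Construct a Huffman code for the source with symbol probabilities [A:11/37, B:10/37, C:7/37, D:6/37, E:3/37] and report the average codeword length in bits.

Huffman tree construction:
Combine smallest probabilities repeatedly
Resulting codes:
  A: 11 (length 2)
  B: 10 (length 2)
  C: 00 (length 2)
  D: 011 (length 3)
  E: 010 (length 3)
Average length = Σ p(s) × length(s) = 2.2432 bits


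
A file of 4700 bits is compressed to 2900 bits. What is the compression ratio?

Compression ratio = Original / Compressed
= 4700 / 2900 = 1.62:1


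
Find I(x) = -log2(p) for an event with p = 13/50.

Information content I(x) = -log₂(p(x))
I = -log₂(13/50) = -log₂(0.2600)
I = 1.9434 bits


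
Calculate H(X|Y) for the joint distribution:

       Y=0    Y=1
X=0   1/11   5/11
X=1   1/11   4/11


H(X|Y) = Σ_y p(y) H(X|Y=y)
  p(Y=0) = 2/11, H(X|Y=0) = 1.0000
  p(Y=1) = 9/11, H(X|Y=1) = 0.9911
H(X|Y) = 0.1818×1.0000 + 0.8182×0.9911 = 0.9927 bits


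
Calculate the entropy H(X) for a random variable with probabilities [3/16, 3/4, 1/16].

H(X) = -Σ p(x) log₂ p(x)
  -3/16 × log₂(3/16) = 0.4528
  -3/4 × log₂(3/4) = 0.3113
  -1/16 × log₂(1/16) = 0.2500
H(X) = 1.0141 bits


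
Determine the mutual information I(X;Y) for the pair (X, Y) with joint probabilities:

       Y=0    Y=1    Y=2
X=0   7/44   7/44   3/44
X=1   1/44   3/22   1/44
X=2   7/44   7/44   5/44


H(X) = 1.5004, H(Y) = 1.5146, H(X,Y) = 2.9485
I(X;Y) = H(X) + H(Y) - H(X,Y) = 0.0665 bits


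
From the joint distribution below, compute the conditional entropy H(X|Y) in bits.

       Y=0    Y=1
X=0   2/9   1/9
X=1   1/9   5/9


H(X|Y) = Σ_y p(y) H(X|Y=y)
  p(Y=0) = 1/3, H(X|Y=0) = 0.9183
  p(Y=1) = 2/3, H(X|Y=1) = 0.6500
H(X|Y) = 0.3333×0.9183 + 0.6667×0.6500 = 0.7394 bits


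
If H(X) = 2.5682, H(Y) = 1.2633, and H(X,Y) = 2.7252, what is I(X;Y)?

I(X;Y) = H(X) + H(Y) - H(X,Y)
I(X;Y) = 2.5682 + 1.2633 - 2.7252 = 1.1063 bits


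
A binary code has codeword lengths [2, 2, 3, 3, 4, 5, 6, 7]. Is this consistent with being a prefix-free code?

Kraft inequality: Σ 2^(-l_i) ≤ 1 for prefix-free code
Calculating: 2^(-2) + 2^(-2) + 2^(-3) + 2^(-3) + 2^(-4) + 2^(-5) + 2^(-6) + 2^(-7)
= 0.25 + 0.25 + 0.125 + 0.125 + 0.0625 + 0.03125 + 0.015625 + 0.0078125
= 0.8672
Since 0.8672 ≤ 1, prefix-free code exists


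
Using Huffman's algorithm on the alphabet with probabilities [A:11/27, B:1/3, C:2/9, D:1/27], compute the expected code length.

Huffman tree construction:
Combine smallest probabilities repeatedly
Resulting codes:
  A: 0 (length 1)
  B: 11 (length 2)
  C: 101 (length 3)
  D: 100 (length 3)
Average length = Σ p(s) × length(s) = 1.8519 bits


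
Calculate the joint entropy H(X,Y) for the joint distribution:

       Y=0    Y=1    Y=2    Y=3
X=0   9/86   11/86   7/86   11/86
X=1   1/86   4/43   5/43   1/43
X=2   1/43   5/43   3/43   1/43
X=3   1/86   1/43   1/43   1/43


H(X,Y) = -Σ p(x,y) log₂ p(x,y)
  p(0,0)=9/86: -0.1047 × log₂(0.1047) = 0.3408
  p(0,1)=11/86: -0.1279 × log₂(0.1279) = 0.3795
  p(0,2)=7/86: -0.0814 × log₂(0.0814) = 0.2946
  p(0,3)=11/86: -0.1279 × log₂(0.1279) = 0.3795
  p(1,0)=1/86: -0.0116 × log₂(0.0116) = 0.0747
  p(1,1)=4/43: -0.0930 × log₂(0.0930) = 0.3187
  p(1,2)=5/43: -0.1163 × log₂(0.1163) = 0.3610
  p(1,3)=1/43: -0.0233 × log₂(0.0233) = 0.1262
  p(2,0)=1/43: -0.0233 × log₂(0.0233) = 0.1262
  p(2,1)=5/43: -0.1163 × log₂(0.1163) = 0.3610
  p(2,2)=3/43: -0.0698 × log₂(0.0698) = 0.2680
  p(2,3)=1/43: -0.0233 × log₂(0.0233) = 0.1262
  p(3,0)=1/86: -0.0116 × log₂(0.0116) = 0.0747
  p(3,1)=1/43: -0.0233 × log₂(0.0233) = 0.1262
  p(3,2)=1/43: -0.0233 × log₂(0.0233) = 0.1262
  p(3,3)=1/43: -0.0233 × log₂(0.0233) = 0.1262
H(X,Y) = 3.6096 bits


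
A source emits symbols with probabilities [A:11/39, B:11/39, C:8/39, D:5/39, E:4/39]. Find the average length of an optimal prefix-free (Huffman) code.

Huffman tree construction:
Combine smallest probabilities repeatedly
Resulting codes:
  A: 10 (length 2)
  B: 11 (length 2)
  C: 00 (length 2)
  D: 011 (length 3)
  E: 010 (length 3)
Average length = Σ p(s) × length(s) = 2.2308 bits


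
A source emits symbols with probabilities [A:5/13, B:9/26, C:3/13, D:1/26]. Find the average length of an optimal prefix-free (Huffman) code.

Huffman tree construction:
Combine smallest probabilities repeatedly
Resulting codes:
  A: 0 (length 1)
  B: 11 (length 2)
  C: 101 (length 3)
  D: 100 (length 3)
Average length = Σ p(s) × length(s) = 1.8846 bits


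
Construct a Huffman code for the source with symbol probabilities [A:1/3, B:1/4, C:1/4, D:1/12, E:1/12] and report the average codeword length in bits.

Huffman tree construction:
Combine smallest probabilities repeatedly
Resulting codes:
  A: 11 (length 2)
  B: 01 (length 2)
  C: 10 (length 2)
  D: 000 (length 3)
  E: 001 (length 3)
Average length = Σ p(s) × length(s) = 2.1667 bits


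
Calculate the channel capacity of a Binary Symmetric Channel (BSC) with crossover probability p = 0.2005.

For BSC with error probability p:
C = 1 - H(p) where H(p) is binary entropy
H(0.2005) = -0.2005 × log₂(0.2005) - 0.7995 × log₂(0.7995)
H(p) = 0.7229
C = 1 - 0.7229 = 0.2771 bits/use


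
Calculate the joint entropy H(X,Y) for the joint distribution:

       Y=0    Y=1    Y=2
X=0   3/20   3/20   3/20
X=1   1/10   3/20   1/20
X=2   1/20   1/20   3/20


H(X,Y) = -Σ p(x,y) log₂ p(x,y)
  p(0,0)=3/20: -0.1500 × log₂(0.1500) = 0.4105
  p(0,1)=3/20: -0.1500 × log₂(0.1500) = 0.4105
  p(0,2)=3/20: -0.1500 × log₂(0.1500) = 0.4105
  p(1,0)=1/10: -0.1000 × log₂(0.1000) = 0.3322
  p(1,1)=3/20: -0.1500 × log₂(0.1500) = 0.4105
  p(1,2)=1/20: -0.0500 × log₂(0.0500) = 0.2161
  p(2,0)=1/20: -0.0500 × log₂(0.0500) = 0.2161
  p(2,1)=1/20: -0.0500 × log₂(0.0500) = 0.2161
  p(2,2)=3/20: -0.1500 × log₂(0.1500) = 0.4105
H(X,Y) = 3.0332 bits
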